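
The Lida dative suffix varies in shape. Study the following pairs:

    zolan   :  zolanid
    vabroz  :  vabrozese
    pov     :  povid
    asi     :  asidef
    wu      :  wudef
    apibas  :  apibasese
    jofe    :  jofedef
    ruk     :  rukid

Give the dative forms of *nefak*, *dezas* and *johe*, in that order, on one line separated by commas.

The alternation tracks the final sound of the stem — -ese when the stem ends in a sibilant (*vabroz*, *apibas*); -id when the stem ends in a non-sibilant consonant (*zolan*, *pov*, *ruk*); -def when the stem ends in a vowel (*asi*, *wu*, *jofe*).
The final sound of *nefak* is /k/, which is a non-sibilant consonant, so the suffix is -id, giving *nefakid*.
The final sound of *dezas* is /s/, which is a sibilant, so the suffix is -ese, giving *dezasese*.
*johe* — final sound /e/ (a vowel) → -def → *johedef*.

nefakid, dezasese, johedef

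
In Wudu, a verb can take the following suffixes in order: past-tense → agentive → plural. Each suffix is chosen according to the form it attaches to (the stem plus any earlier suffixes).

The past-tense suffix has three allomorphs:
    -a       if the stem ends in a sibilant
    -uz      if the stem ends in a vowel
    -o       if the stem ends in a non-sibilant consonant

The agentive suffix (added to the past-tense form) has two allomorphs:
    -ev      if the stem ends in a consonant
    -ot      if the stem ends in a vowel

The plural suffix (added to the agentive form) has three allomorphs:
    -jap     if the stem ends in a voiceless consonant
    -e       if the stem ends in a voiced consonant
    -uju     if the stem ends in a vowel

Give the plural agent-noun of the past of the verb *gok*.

gokootjap

*gok* — final sound /k/ (a non-sibilant consonant) → -o → *goko*.
The final sound of the past-tense form *goko* is /o/, which is a vowel, so the agentive suffix is -ot, giving *gokoot*.
The final sound of the agentive form *gokoot* is /t/, which is a voiceless consonant, so the plural suffix is -jap, giving *gokootjap*.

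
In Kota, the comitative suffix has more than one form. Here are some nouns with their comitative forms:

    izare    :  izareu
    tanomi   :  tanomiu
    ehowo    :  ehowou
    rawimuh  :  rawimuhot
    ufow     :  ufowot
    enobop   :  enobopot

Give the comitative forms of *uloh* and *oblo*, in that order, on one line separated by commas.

The pattern is consonant vs. vowel: -ot when the stem ends in a consonant (*rawimuh*, *ufow*, *enobop*); -u when the stem ends in a vowel (*izare*, *tanomi*, *ehowo*).
*uloh*: final sound = /h/, a consonant → -ot → *ulohot*.
*oblo* — final sound /o/ (a vowel) → -u → *oblou*.

ulohot, oblou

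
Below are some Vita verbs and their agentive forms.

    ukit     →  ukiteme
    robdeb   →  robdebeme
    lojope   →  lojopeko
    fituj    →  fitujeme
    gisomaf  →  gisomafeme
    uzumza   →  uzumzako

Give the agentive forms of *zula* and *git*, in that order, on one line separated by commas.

The alternation tracks the final sound of the stem — -eme when the stem ends in a consonant (*ukit*, *robdeb*, *fituj*, *gisomaf*); -ko when the stem ends in a vowel (*lojope*, *uzumza*).
*zula* — final sound /a/ (a vowel) → -ko → *zulako*.
The final sound of *git* is /t/, which is a consonant, so the suffix is -eme, giving *giteme*.

zulako, giteme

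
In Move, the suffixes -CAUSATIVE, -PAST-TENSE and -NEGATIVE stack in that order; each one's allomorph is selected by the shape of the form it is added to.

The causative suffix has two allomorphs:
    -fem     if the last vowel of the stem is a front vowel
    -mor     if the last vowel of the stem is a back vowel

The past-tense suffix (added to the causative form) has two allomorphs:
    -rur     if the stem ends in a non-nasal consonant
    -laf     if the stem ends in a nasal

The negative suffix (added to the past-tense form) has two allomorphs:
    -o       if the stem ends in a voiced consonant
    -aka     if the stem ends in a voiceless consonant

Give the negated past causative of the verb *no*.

*no*: last vowel = /o/, a back vowel → -mor → *nomor*.
The final consonant of the causative form *nomor* is /r/, which is non-nasal, so the past-tense suffix is -rur, giving *nomorrur*.
The final consonant of the past-tense form *nomorrur* is /r/, which is voiced, so the negative suffix is -o, giving *nomorruro*.

nomorruro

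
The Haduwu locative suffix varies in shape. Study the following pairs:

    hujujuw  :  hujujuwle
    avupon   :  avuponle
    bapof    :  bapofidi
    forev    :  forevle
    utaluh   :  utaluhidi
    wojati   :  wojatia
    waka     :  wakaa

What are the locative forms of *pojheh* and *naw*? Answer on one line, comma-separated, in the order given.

The alternation tracks the final sound of the stem — -idi when the stem ends in a voiceless consonant (*bapof*, *utaluh*); -le when the stem ends in a voiced consonant (*hujujuw*, *avupon*, *forev*); -a when the stem ends in a vowel (*wojati*, *waka*).
*pojheh* — final sound /h/ (a voiceless consonant) → -idi → *pojhehidi*.
*naw*: final sound = /w/, a voiced consonant → -le → *nawle*.

pojhehidi, nawle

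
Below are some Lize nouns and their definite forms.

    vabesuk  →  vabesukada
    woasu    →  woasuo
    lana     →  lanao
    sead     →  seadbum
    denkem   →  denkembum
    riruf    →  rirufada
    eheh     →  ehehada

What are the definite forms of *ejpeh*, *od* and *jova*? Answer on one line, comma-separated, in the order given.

ejpehada, odbum, jovao

The pattern is voicing of the final sound: -ada when the stem ends in a voiceless consonant (*vabesuk*, *riruf*, *eheh*); -bum when the stem ends in a voiced consonant (*sead*, *denkem*); -o when the stem ends in a vowel (*woasu*, *lana*).
*ejpeh* — final sound /h/ (a voiceless consonant) → -ada → *ejpehada*.
*od* — final sound /d/ (a voiced consonant) → -bum → *odbum*.
*jova*: final sound = /a/, a vowel → -o → *jovao*.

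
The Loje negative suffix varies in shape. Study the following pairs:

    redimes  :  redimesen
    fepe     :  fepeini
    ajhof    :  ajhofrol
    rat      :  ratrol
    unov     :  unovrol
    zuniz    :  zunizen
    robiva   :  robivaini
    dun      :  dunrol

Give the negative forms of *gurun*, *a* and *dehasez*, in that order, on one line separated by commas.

Looking at the final sound of each stem: -en when the stem ends in a sibilant (*redimes*, *zuniz*); -rol when the stem ends in a non-sibilant consonant (*ajhof*, *rat*, *unov*, *dun*); -ini when the stem ends in a vowel (*fepe*, *robiva*).
*gurun*: final sound = /n/, a non-sibilant consonant → -rol → *gurunrol*.
The final sound of *a* is /a/, which is a vowel, so the suffix is -ini, giving *aini*.
*dehasez* — final sound /z/ (a sibilant) → -en → *dehasezen*.

gurunrol, aini, dehasezen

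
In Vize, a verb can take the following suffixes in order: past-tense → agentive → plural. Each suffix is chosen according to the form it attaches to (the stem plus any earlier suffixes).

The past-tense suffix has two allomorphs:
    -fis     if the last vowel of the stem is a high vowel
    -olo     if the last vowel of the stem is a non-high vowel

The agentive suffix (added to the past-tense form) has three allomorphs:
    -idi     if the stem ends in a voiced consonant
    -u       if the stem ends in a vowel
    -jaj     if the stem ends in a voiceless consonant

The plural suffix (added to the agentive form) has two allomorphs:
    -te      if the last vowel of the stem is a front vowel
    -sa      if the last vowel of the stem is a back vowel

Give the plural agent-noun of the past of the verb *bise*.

biseolousa

The last vowel of *bise* is /e/, which is a non-high vowel, so the past-tense suffix is -olo, giving *biseolo*.
The past-tense form *biseolo* — final sound /o/ (a vowel) → -u → *biseolou*.
The last vowel of the agentive form *biseolou* is /u/, which is a back vowel, so the plural suffix is -sa, giving *biseolousa*.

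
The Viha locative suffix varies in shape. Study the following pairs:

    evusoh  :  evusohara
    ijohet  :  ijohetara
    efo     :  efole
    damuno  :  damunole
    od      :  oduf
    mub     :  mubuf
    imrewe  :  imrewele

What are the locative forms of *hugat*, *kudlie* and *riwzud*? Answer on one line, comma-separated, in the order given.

The suffix is conditioned by the final sound: -ara when the stem ends in a voiceless consonant (*evusoh*, *ijohet*); -uf when the stem ends in a voiced consonant (*od*, *mub*); -le when the stem ends in a vowel (*efo*, *damuno*, *imrewe*).
Since the final sound of *hugat* is /t/ (a voiceless consonant), it takes -ara, giving *hugatara*.
*kudlie*: final sound = /e/, a vowel → -le → *kudliele*.
*riwzud*: final sound = /d/, a voiced consonant → -uf → *riwzuduf*.

hugatara, kudliele, riwzuduf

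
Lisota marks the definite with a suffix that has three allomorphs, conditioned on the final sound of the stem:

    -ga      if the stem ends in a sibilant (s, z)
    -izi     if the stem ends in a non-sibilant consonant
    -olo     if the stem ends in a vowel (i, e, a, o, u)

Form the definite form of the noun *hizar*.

hizarizi

*hizar* — final sound /r/ (a non-sibilant consonant) → -izi → *hizarizi*.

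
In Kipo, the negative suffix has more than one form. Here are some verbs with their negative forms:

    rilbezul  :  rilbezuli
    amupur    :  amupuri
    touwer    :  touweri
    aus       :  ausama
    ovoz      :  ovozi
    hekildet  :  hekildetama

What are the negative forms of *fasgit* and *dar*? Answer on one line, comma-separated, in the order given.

fasgitama, dari

The pattern is voicing of the final consonant: -ama when the stem ends in a voiceless consonant (*aus*, *hekildet*); -i when the stem ends in a voiced consonant (*rilbezul*, *amupur*, *touwer*, *ovoz*).
*fasgit*: final consonant = /t/, voiceless → -ama → *fasgitama*.
Since the final consonant of *dar* is /r/ (voiced), it takes -i, giving *dari*.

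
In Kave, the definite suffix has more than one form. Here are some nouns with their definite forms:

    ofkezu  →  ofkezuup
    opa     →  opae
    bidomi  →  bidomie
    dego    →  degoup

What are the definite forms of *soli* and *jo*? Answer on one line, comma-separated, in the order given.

Looking at the last vowel of each stem: -up when the last vowel of the stem is a rounded vowel (*ofkezu*, *dego*); -e when the last vowel of the stem is an unrounded vowel (*opa*, *bidomi*).
Since the last vowel of *soli* is /i/ (an unrounded vowel), it takes -e, giving *solie*.
*jo* — last vowel /o/ (a rounded vowel) → -up → *joup*.

solie, joup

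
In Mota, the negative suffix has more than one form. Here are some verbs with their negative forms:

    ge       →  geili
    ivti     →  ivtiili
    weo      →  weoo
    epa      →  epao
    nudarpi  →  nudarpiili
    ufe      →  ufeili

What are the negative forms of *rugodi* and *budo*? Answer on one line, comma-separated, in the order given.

The alternation tracks the last vowel of the stem — -ili when the last vowel of the stem is a front vowel (*ge*, *ivti*, *nudarpi*, *ufe*); -o when the last vowel of the stem is a back vowel (*weo*, *epa*).
*rugodi* — last vowel /i/ (a front vowel) → -ili → *rugodiili*.
*budo* — last vowel /o/ (a back vowel) → -o → *budoo*.

rugodiili, budoo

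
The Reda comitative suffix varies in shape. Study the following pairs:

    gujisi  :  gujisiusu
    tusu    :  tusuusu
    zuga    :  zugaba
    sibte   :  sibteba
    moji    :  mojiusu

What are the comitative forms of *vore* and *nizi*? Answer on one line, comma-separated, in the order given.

The alternation tracks the last vowel of the stem — -usu when the last vowel of the stem is a high vowel (*gujisi*, *tusu*, *moji*); -ba when the last vowel of the stem is a non-high vowel (*zuga*, *sibte*).
*vore*: last vowel = /e/, a non-high vowel → -ba → *voreba*.
*nizi*: last vowel = /i/, a high vowel → -usu → *niziusu*.

voreba, niziusu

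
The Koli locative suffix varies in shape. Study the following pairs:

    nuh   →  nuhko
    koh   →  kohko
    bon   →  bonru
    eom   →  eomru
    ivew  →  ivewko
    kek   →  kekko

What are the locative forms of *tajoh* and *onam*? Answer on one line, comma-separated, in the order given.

The alternation tracks the final consonant of the stem — -ru when the stem ends in a nasal (*bon*, *eom*); -ko when the stem ends in a non-nasal consonant (*nuh*, *koh*, *ivew*, *kek*).
Since the final consonant of *tajoh* is /h/ (non-nasal), it takes -ko, giving *tajohko*.
*onam* — final consonant /m/ (a nasal) → -ru → *onamru*.

tajohko, onamru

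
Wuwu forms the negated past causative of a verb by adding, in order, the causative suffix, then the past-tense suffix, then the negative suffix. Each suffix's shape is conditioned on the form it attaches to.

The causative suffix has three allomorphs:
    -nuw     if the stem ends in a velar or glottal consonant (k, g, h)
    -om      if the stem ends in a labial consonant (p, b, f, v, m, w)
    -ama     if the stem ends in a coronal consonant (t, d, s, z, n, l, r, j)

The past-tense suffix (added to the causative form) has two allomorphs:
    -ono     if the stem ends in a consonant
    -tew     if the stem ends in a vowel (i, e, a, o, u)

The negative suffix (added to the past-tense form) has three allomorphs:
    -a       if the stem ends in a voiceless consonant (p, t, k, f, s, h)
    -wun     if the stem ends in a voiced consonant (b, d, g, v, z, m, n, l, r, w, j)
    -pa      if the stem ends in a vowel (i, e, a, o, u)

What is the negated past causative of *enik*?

Since the final consonant of *enik* is /k/ (velar/glottal), it takes -nuw, giving *eniknuw*.
Since the final sound of the causative form *eniknuw* is /w/ (a consonant), it takes -ono, giving *eniknuwono*.
The past-tense form *eniknuwono*: final sound = /o/, a vowel → -pa → *eniknuwonopa*.

eniknuwonopa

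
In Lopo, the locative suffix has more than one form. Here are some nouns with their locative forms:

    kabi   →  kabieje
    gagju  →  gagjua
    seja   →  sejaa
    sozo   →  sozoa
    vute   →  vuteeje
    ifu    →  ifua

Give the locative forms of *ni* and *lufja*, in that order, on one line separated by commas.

nieje, lufjaa

Looking at the last vowel of each stem: -eje when the last vowel of the stem is a front vowel (*kabi*, *vute*); -a when the last vowel of the stem is a back vowel (*gagju*, *seja*, *sozo*, *ifu*).
The last vowel of *ni* is /i/, which is a front vowel, so the suffix is -eje, giving *nieje*.
*lufja*: last vowel = /a/, a back vowel → -a → *lufjaa*.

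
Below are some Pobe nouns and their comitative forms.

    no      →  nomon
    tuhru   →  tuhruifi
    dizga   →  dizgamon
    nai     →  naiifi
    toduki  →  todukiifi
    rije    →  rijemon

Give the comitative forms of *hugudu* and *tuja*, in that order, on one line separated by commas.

huguduifi, tujamon

The alternation tracks the last vowel of the stem — -ifi when the last vowel of the stem is a high vowel (*tuhru*, *nai*, *toduki*); -mon when the last vowel of the stem is a non-high vowel (*no*, *dizga*, *rije*).
Since the last vowel of *hugudu* is /u/ (a high vowel), it takes -ifi, giving *huguduifi*.
*tuja* — last vowel /a/ (a non-high vowel) → -mon → *tujamon*.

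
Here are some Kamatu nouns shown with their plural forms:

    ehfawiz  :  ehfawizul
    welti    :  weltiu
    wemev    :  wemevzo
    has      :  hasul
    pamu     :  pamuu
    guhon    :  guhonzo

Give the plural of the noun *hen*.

Looking at the final sound of each stem: -ul when the stem ends in a sibilant (*ehfawiz*, *has*); -zo when the stem ends in a non-sibilant consonant (*wemev*, *guhon*); -u when the stem ends in a vowel (*welti*, *pamu*).
Since the final sound of *hen* is /n/ (a non-sibilant consonant), it takes -zo, giving *henzo*.

henzo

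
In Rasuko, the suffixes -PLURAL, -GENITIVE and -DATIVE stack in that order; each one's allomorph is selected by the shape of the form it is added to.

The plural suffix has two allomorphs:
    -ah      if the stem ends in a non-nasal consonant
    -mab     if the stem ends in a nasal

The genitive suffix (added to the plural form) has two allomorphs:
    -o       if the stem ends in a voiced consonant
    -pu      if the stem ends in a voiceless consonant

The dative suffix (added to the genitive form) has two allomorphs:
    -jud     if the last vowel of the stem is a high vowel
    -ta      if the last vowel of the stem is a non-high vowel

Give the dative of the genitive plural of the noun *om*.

ommabota

Since the final consonant of *om* is /m/ (a nasal), it takes -mab, giving *ommab*.
Since the final consonant of the plural form *ommab* is /b/ (voiced), it takes -o, giving *ommabo*.
The genitive form *ommabo*: last vowel = /o/, a non-high vowel → -ta → *ommabota*.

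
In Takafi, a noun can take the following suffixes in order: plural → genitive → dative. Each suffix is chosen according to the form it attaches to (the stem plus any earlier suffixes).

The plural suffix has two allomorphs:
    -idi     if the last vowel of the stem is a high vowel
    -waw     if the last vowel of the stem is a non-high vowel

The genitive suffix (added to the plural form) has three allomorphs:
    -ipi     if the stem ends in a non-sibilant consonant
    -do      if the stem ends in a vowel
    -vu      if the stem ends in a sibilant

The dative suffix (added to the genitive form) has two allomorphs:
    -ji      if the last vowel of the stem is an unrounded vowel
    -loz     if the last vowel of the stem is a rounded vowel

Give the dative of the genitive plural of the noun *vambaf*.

*vambaf* — last vowel /a/ (a non-high vowel) → -waw → *vambafwaw*.
The plural form *vambafwaw*: final sound = /w/, a non-sibilant consonant → -ipi → *vambafwawipi*.
The genitive form *vambafwawipi*: last vowel = /i/, an unrounded vowel → -ji → *vambafwawipiji*.

vambafwawipiji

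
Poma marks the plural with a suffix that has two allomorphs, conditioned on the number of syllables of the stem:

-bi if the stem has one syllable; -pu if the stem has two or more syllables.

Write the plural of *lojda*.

*lojda* has 2 syllables, so the suffix is -pu, giving *lojdapu*.

lojdapu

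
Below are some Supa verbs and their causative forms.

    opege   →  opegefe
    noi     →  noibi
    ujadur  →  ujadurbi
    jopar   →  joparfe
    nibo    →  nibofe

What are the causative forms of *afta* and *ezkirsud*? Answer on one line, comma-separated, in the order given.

aftafe, ezkirsudbi

The pattern is height harmony: -bi when the last vowel of the stem is a high vowel (*noi*, *ujadur*); -fe when the last vowel of the stem is a non-high vowel (*opege*, *jopar*, *nibo*).
*afta*: last vowel = /a/, a non-high vowel → -fe → *aftafe*.
*ezkirsud*: last vowel = /u/, a high vowel → -bi → *ezkirsudbi*.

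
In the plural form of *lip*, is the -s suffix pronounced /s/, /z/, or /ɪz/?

The stem *lip* ends in a voiceless non-sibilant consonant.
The plural suffix surfaces as /ɪz/ after sibilants, /s/ after other voiceless consonants, and /z/ after other voiced sounds.
So the plural -s on *lip* is pronounced /s/.

/s/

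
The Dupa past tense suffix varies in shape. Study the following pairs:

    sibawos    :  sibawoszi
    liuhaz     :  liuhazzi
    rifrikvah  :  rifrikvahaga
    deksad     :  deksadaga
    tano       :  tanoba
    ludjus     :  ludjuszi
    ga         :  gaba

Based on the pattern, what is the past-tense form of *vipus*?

The pattern is sibilance of the final sound: -zi when the stem ends in a sibilant (*sibawos*, *liuhaz*, *ludjus*); -aga when the stem ends in a non-sibilant consonant (*rifrikvah*, *deksad*); -ba when the stem ends in a vowel (*tano*, *ga*).
Since the final sound of *vipus* is /s/ (a sibilant), it takes -zi, giving *vipuszi*.

vipuszi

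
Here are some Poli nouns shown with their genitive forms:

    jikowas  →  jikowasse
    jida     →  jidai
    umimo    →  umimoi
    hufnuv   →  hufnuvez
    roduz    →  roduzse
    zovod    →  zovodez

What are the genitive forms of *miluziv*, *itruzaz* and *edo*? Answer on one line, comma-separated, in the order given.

The pattern is sibilance of the final sound: -se when the stem ends in a sibilant (*jikowas*, *roduz*); -ez when the stem ends in a non-sibilant consonant (*hufnuv*, *zovod*); -i when the stem ends in a vowel (*jida*, *umimo*).
The final sound of *miluziv* is /v/, which is a non-sibilant consonant, so the suffix is -ez, giving *miluzivez*.
The final sound of *itruzaz* is /z/, which is a sibilant, so the suffix is -se, giving *itruzazse*.
The final sound of *edo* is /o/, which is a vowel, so the suffix is -i, giving *edoi*.

miluzivez, itruzazse, edoi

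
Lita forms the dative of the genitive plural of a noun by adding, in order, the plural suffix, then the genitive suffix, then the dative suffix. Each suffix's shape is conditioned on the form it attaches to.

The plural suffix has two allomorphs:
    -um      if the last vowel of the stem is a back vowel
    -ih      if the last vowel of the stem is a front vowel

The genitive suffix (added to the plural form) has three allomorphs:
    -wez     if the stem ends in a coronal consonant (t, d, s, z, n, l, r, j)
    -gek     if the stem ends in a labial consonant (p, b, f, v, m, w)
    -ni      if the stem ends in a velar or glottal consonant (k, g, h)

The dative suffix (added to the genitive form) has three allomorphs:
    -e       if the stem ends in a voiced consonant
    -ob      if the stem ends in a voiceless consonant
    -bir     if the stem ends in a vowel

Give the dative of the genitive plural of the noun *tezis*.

tezisihnibir

Since the last vowel of *tezis* is /i/ (a front vowel), it takes -ih, giving *tezisih*.
The plural form *tezisih*: final consonant = /h/, velar/glottal → -ni → *tezisihni*.
The final sound of the genitive form *tezisihni* is /i/, which is a vowel, so the dative suffix is -bir, giving *tezisihnibir*.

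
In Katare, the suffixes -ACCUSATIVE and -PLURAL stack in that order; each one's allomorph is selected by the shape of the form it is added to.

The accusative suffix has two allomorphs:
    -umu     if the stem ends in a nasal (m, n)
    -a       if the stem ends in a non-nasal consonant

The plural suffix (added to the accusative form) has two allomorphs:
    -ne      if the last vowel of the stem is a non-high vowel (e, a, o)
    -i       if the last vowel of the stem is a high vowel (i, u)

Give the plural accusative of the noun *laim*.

Since the final consonant of *laim* is /m/ (a nasal), it takes -umu, giving *laimumu*.
The accusative form *laimumu*: last vowel = /u/, a high vowel → -i → *laimumui*.

laimumui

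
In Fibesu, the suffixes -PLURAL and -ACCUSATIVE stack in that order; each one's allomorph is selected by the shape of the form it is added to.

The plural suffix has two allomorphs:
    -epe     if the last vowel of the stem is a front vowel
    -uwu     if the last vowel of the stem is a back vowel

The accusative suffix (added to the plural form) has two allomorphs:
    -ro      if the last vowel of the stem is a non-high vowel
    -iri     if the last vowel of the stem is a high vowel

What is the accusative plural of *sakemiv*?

*sakemiv*: last vowel = /i/, a front vowel → -epe → *sakemivepe*.
The plural form *sakemivepe* — last vowel /e/ (a non-high vowel) → -ro → *sakemivepero*.

sakemivepero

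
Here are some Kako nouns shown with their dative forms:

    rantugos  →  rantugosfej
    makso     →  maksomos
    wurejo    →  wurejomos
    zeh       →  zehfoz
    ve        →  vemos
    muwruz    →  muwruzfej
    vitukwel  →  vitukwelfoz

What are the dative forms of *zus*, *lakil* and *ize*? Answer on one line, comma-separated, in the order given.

zusfej, lakilfoz, izemos

The pattern is sibilance of the final sound: -fej when the stem ends in a sibilant (*rantugos*, *muwruz*); -foz when the stem ends in a non-sibilant consonant (*zeh*, *vitukwel*); -mos when the stem ends in a vowel (*makso*, *wurejo*, *ve*).
*zus*: final sound = /s/, a sibilant → -fej → *zusfej*.
*lakil* — final sound /l/ (a non-sibilant consonant) → -foz → *lakilfoz*.
*ize* — final sound /e/ (a vowel) → -mos → *izemos*.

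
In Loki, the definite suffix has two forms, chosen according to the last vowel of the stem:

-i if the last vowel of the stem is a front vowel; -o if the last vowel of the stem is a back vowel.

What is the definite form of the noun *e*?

ei

Since the last vowel of *e* is /e/ (a front vowel), it takes -i, giving *ei*.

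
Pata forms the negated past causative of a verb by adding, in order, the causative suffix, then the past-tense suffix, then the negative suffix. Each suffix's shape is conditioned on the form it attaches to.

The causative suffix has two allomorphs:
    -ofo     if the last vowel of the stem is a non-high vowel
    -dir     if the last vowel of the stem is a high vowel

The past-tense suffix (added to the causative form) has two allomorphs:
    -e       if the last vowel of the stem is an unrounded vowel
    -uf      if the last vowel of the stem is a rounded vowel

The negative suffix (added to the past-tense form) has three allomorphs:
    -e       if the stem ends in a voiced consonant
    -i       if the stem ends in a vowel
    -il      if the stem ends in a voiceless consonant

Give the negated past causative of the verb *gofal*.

gofalofoufil

Since the last vowel of *gofal* is /a/ (a non-high vowel), it takes -ofo, giving *gofalofo*.
The last vowel of the causative form *gofalofo* is /o/, which is a rounded vowel, so the past-tense suffix is -uf, giving *gofalofouf*.
The past-tense form *gofalofouf*: final sound = /f/, a voiceless consonant → -il → *gofalofoufil*.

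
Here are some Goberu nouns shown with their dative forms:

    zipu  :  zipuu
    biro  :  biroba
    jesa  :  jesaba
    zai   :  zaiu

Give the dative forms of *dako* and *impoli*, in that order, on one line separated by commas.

dakoba, impoliu

The suffix is conditioned by the last vowel: -u when the last vowel of the stem is a high vowel (*zipu*, *zai*); -ba when the last vowel of the stem is a non-high vowel (*biro*, *jesa*).
Since the last vowel of *dako* is /o/ (a non-high vowel), it takes -ba, giving *dakoba*.
Since the last vowel of *impoli* is /i/ (a high vowel), it takes -u, giving *impoliu*.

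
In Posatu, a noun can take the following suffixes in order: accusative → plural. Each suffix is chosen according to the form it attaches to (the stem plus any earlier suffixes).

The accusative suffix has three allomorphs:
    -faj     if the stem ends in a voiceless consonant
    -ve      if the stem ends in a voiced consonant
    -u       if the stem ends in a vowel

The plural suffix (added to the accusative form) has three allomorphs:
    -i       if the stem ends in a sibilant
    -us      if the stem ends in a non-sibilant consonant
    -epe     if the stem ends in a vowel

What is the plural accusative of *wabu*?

*wabu* — final sound /u/ (a vowel) → -u → *wabuu*.
Since the final sound of the accusative form *wabuu* is /u/ (a vowel), it takes -epe, giving *wabuuepe*.

wabuuepe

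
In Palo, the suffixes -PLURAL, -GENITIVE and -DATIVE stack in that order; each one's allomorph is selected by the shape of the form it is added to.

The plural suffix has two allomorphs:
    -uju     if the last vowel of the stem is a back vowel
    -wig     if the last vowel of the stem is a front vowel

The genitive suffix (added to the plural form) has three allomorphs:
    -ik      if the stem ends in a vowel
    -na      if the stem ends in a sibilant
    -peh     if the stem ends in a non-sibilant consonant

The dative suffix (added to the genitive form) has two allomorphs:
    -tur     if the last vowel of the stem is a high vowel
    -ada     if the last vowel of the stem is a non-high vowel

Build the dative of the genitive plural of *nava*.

*nava*: last vowel = /a/, a back vowel → -uju → *navauju*.
The plural form *navauju* — final sound /u/ (a vowel) → -ik → *navaujuik*.
The genitive form *navaujuik* — last vowel /i/ (a high vowel) → -tur → *navaujuiktur*.

navaujuiktur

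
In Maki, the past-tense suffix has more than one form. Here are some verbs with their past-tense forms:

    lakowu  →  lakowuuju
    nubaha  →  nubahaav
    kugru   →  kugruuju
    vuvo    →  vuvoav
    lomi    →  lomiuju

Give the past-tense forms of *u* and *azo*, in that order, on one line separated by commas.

The pattern is height harmony: -uju when the last vowel of the stem is a high vowel (*lakowu*, *kugru*, *lomi*); -av when the last vowel of the stem is a non-high vowel (*nubaha*, *vuvo*).
*u*: last vowel = /u/, a high vowel → -uju → *uuju*.
The last vowel of *azo* is /o/, which is a non-high vowel, so the suffix is -av, giving *azoav*.

uuju, azoav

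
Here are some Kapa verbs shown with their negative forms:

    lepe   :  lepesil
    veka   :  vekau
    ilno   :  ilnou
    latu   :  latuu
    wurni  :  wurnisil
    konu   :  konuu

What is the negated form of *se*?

sesil

The suffix is conditioned by the last vowel: -sil when the last vowel of the stem is a front vowel (*lepe*, *wurni*); -u when the last vowel of the stem is a back vowel (*veka*, *ilno*, *latu*, *konu*).
Since the last vowel of *se* is /e/ (a front vowel), it takes -sil, giving *sesil*.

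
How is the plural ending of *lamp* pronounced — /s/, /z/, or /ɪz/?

The stem *lamp* ends in a voiceless non-sibilant consonant.
The plural suffix surfaces as /ɪz/ after sibilants, /s/ after other voiceless consonants, and /z/ after other voiced sounds.
So the plural -s on *lamp* is pronounced /s/.

/s/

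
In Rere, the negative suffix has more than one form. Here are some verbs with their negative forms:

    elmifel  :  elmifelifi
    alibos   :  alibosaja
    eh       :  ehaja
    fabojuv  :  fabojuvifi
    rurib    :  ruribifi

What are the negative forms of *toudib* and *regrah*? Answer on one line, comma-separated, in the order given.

Looking at the final consonant of each stem: -aja when the stem ends in a voiceless consonant (*alibos*, *eh*); -ifi when the stem ends in a voiced consonant (*elmifel*, *fabojuv*, *rurib*).
The final consonant of *toudib* is /b/, which is voiced, so the suffix is -ifi, giving *toudibifi*.
*regrah* — final consonant /h/ (voiceless) → -aja → *regrahaja*.

toudibifi, regrahaja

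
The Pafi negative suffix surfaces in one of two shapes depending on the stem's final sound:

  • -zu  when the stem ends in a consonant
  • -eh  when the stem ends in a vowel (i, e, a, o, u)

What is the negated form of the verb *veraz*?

verazzu

*veraz* — final sound /z/ (a consonant) → -zu → *verazzu*.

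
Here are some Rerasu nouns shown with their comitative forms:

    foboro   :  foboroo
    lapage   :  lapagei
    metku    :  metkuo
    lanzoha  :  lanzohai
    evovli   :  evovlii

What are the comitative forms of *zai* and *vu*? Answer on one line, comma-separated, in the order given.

The suffix is conditioned by the last vowel: -o when the last vowel of the stem is a rounded vowel (*foboro*, *metku*); -i when the last vowel of the stem is an unrounded vowel (*lapage*, *lanzoha*, *evovli*).
*zai*: last vowel = /i/, an unrounded vowel → -i → *zaii*.
*vu* — last vowel /u/ (a rounded vowel) → -o → *vuo*.

zaii, vuo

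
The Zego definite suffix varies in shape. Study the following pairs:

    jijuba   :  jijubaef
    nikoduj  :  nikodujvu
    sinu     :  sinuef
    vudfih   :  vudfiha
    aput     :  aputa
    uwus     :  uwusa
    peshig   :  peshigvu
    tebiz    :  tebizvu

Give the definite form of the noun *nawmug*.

The alternation tracks the final sound of the stem — -a when the stem ends in a voiceless consonant (*vudfih*, *aput*, *uwus*); -vu when the stem ends in a voiced consonant (*nikoduj*, *peshig*, *tebiz*); -ef when the stem ends in a vowel (*jijuba*, *sinu*).
*nawmug* — final sound /g/ (a voiced consonant) → -vu → *nawmugvu*.

nawmugvu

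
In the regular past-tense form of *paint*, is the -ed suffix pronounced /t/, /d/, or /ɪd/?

/ɪd/

The stem *paint* ends in /t/ or /d/.
The -ed suffix is realized as /ɪd/ after /t, d/; as /t/ after other voiceless consonants; and as /d/ after other voiced sounds.
So -ed on *paint* is pronounced /ɪd/.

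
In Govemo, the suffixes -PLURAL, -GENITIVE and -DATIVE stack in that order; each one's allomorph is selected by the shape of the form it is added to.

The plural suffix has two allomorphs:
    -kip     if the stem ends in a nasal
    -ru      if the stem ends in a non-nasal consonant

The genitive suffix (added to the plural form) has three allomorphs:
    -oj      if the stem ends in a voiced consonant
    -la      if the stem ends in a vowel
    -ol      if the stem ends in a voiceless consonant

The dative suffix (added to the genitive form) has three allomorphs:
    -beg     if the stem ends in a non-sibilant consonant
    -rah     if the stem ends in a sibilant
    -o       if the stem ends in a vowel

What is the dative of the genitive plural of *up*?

Since the final consonant of *up* is /p/ (non-nasal), it takes -ru, giving *upru*.
The final sound of the plural form *upru* is /u/, which is a vowel, so the genitive suffix is -la, giving *uprula*.
Since the final sound of the genitive form *uprula* is /a/ (a vowel), it takes -o, giving *uprulao*.

uprulao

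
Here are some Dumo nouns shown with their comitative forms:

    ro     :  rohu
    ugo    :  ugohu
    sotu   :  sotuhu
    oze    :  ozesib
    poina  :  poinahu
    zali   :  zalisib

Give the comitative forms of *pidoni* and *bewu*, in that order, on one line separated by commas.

The alternation tracks the last vowel of the stem — -sib when the last vowel of the stem is a front vowel (*oze*, *zali*); -hu when the last vowel of the stem is a back vowel (*ro*, *ugo*, *sotu*, *poina*).
The last vowel of *pidoni* is /i/, which is a front vowel, so the suffix is -sib, giving *pidonisib*.
*bewu* — last vowel /u/ (a back vowel) → -hu → *bewuhu*.

pidonisib, bewuhu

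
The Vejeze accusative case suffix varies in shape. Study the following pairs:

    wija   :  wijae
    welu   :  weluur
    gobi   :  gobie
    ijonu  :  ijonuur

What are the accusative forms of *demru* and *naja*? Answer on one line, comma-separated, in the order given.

The alternation tracks the last vowel of the stem — -ur when the last vowel of the stem is a rounded vowel (*welu*, *ijonu*); -e when the last vowel of the stem is an unrounded vowel (*wija*, *gobi*).
The last vowel of *demru* is /u/, which is a rounded vowel, so the suffix is -ur, giving *demruur*.
*naja*: last vowel = /a/, an unrounded vowel → -e → *najae*.

demruur, najae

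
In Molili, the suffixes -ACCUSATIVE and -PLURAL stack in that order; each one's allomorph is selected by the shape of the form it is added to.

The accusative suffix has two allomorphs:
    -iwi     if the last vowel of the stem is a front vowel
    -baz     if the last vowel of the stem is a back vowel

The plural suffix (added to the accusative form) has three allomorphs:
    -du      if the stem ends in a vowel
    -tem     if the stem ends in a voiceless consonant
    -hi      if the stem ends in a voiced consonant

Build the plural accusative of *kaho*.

kahobazhi

*kaho*: last vowel = /o/, a back vowel → -baz → *kahobaz*.
The accusative form *kahobaz*: final sound = /z/, a voiced consonant → -hi → *kahobazhi*.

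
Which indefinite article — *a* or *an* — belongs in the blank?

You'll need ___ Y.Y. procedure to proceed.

a

The indefinite article is chosen by the initial *sound* of the following word, not its spelling.
The initialism *Y.Y.* is read letter by letter; the first letter, Y, is pronounced /waɪ/, which begins with a consonant sound.
So the article is *a*: You'll need a Y.Y. procedure to proceed.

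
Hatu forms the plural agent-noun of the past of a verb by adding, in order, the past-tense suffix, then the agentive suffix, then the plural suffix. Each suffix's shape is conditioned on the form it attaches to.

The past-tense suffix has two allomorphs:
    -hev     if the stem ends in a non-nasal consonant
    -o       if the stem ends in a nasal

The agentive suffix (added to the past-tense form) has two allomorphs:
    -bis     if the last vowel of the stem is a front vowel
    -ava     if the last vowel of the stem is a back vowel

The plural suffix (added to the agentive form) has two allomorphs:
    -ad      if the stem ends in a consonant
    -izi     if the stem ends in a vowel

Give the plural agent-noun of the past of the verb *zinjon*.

zinjonoavaizi

Since the final consonant of *zinjon* is /n/ (a nasal), it takes -o, giving *zinjono*.
The past-tense form *zinjono*: last vowel = /o/, a back vowel → -ava → *zinjonoava*.
The agentive form *zinjonoava* — final sound /a/ (a vowel) → -izi → *zinjonoavaizi*.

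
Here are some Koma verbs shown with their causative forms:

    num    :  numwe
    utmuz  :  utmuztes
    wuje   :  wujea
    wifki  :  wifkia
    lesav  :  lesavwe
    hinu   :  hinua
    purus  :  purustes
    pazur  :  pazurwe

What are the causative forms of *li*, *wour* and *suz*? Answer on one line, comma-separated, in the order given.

lia, wourwe, suztes

Looking at the final sound of each stem: -tes when the stem ends in a sibilant (*utmuz*, *purus*); -we when the stem ends in a non-sibilant consonant (*num*, *lesav*, *pazur*); -a when the stem ends in a vowel (*wuje*, *wifki*, *hinu*).
The final sound of *li* is /i/, which is a vowel, so the suffix is -a, giving *lia*.
Since the final sound of *wour* is /r/ (a non-sibilant consonant), it takes -we, giving *wourwe*.
The final sound of *suz* is /z/, which is a sibilant, so the suffix is -tes, giving *suztes*.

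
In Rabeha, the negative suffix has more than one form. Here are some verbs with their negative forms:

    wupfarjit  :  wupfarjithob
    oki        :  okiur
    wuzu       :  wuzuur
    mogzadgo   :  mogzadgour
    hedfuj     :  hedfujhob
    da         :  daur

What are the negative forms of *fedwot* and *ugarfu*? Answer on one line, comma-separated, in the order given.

The alternation tracks the final sound of the stem — -hob when the stem ends in a consonant (*wupfarjit*, *hedfuj*); -ur when the stem ends in a vowel (*oki*, *wuzu*, *mogzadgo*, *da*).
*fedwot*: final sound = /t/, a consonant → -hob → *fedwothob*.
*ugarfu*: final sound = /u/, a vowel → -ur → *ugarfuur*.

fedwothob, ugarfuur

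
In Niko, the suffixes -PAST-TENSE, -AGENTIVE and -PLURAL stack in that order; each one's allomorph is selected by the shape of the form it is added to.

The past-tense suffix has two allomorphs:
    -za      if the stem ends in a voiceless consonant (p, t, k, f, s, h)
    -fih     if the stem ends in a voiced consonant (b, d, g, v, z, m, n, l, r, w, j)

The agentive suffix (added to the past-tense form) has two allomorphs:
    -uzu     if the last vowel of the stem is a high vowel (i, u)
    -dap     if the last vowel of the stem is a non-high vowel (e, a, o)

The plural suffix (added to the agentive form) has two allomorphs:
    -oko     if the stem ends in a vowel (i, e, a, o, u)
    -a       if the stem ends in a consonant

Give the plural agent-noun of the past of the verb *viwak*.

The final consonant of *viwak* is /k/, which is voiceless, so the past-tense suffix is -za, giving *viwakza*.
The past-tense form *viwakza*: last vowel = /a/, a non-high vowel → -dap → *viwakzadap*.
The final sound of the agentive form *viwakzadap* is /p/, which is a consonant, so the plural suffix is -a, giving *viwakzadapa*.

viwakzadapa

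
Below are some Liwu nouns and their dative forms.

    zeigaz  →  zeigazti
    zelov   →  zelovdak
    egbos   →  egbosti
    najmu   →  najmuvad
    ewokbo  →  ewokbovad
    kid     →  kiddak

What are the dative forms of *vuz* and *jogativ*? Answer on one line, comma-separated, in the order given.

vuzti, jogativdak

The pattern is sibilance of the final sound: -ti when the stem ends in a sibilant (*zeigaz*, *egbos*); -dak when the stem ends in a non-sibilant consonant (*zelov*, *kid*); -vad when the stem ends in a vowel (*najmu*, *ewokbo*).
Since the final sound of *vuz* is /z/ (a sibilant), it takes -ti, giving *vuzti*.
The final sound of *jogativ* is /v/, which is a non-sibilant consonant, so the suffix is -dak, giving *jogativdak*.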